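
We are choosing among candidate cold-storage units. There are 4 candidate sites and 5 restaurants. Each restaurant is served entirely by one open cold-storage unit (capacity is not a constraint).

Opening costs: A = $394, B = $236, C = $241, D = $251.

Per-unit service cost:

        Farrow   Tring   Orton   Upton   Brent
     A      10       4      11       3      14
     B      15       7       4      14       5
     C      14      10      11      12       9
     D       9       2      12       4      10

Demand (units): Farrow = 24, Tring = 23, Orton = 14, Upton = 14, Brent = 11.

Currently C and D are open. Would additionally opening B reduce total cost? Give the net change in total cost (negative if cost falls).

No — net change +94 (cost rises by 94).

Current service cost with {C, D}: 571.
Adding B: each restaurant re-picks its cheapest; new service cost 429, saving 142.
Extra fixed cost: 236. Net change = 236 − 142 = 94.
(Totals: 1063 → 1157.)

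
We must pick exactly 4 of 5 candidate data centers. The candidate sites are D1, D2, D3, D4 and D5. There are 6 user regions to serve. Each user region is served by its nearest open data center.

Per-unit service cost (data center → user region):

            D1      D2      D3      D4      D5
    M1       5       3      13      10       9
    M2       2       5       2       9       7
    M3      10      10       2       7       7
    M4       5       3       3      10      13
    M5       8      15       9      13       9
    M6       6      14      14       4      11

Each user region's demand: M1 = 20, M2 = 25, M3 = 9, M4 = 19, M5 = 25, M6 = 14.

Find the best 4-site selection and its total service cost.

With exactly 4 open, each user region uses its cheapest among the chosen.
{D1, D2, D3, D4}: M1→D2 3·20=60, M2→D1 2·25=50, M3→D3 2·9=18, M4→D2 3·19=57, M5→D1 8·25=200, M6→D4 4·14=56. Service cost 441.
{D2, D3, D4, D5}: service cost 466
{D1, D2, D3, D5}: service cost 469
Among all 5 size-4 choices, {D1, D2, D3, D4} is lowest.

Choose D1, D2, D3 and D4; total service cost 441.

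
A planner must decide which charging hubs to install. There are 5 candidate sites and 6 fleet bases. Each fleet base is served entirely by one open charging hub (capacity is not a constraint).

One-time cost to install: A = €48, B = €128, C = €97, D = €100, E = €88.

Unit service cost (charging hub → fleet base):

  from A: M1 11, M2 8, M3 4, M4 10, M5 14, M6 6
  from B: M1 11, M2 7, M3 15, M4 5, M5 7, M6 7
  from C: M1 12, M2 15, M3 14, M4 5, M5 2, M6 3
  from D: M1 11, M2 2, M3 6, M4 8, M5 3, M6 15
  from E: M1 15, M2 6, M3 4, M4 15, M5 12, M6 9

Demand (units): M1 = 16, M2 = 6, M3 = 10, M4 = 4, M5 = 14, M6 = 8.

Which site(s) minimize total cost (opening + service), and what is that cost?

Open A and C; minimum total cost 481.

For any fixed open set, each fleet base goes to its cheapest open site; total = fixed + service.
{A, C}: M1→A 11·16=176, M2→A 8·6=48, M3→A 4·10=40, M4→C 5·4=20, M5→C 2·14=28, M6→C 3·8=24. Service 336; fixed 145; total 481.
{A, D}: service 350 + fixed 148 = 498
{C, D}: service 320 + fixed 197 = 517
{A, B, C, D, E}: M1→A 11·16=176, M2→D 2·6=12, M3→A 4·10=40, M4→B 5·4=20, M5→C 2·14=28, M6→C 3·8=24. Service 300; fixed 461; total 761.
No other subset beats 481.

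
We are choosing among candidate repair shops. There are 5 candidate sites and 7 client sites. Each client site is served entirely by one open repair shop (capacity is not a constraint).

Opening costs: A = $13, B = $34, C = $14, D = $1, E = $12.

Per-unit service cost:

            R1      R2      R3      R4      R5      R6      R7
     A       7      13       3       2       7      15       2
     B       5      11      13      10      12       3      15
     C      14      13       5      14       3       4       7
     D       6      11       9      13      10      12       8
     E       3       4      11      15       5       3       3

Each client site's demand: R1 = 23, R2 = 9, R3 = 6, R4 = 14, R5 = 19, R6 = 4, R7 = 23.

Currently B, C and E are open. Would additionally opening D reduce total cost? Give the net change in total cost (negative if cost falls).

Current service cost with {B, C, E}: 413.
Adding D: each client site re-picks its cheapest; new service cost 413, saving 0.
Extra fixed cost: 1. Net change = 1 − 0 = 1.
(Totals: 473 → 474.)

No — net change +1 (cost rises by 1).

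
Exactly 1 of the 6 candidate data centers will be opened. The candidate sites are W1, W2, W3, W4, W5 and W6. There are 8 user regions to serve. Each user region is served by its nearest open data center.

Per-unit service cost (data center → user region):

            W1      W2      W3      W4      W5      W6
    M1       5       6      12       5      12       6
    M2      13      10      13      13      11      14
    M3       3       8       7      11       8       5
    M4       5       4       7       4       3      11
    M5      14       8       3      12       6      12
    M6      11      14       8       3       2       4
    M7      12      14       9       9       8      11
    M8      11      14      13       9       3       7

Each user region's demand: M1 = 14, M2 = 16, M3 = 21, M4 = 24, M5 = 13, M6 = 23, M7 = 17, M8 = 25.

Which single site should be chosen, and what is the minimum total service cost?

With exactly 1 open, each user region uses its cheapest among the chosen.
{W5}: M1→W5 12·14=168, M2→W5 11·16=176, M3→W5 8·21=168, M4→W5 3·24=72, M5→W5 6·13=78, M6→W5 2·23=46, M7→W5 8·17=136, M8→W5 3·25=75. Service cost 919.
{W4}: service cost 1208
{W6}: service cost 1287
Among all 6 size-1 choices, {W5} is lowest.

Choose W5 only; total service cost 919.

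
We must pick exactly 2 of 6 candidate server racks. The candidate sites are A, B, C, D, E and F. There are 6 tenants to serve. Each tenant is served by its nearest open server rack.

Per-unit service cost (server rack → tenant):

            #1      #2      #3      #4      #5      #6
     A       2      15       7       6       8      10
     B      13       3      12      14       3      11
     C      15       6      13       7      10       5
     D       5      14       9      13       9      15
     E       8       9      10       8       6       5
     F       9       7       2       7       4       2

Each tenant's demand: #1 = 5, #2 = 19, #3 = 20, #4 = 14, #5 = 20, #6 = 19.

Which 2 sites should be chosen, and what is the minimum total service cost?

With exactly 2 open, each tenant uses its cheapest among the chosen.
{B, F}: #1→F 9·5=45, #2→B 3·19=57, #3→F 2·20=40, #4→F 7·14=98, #5→B 3·20=60, #6→F 2·19=38. Service cost 338.
{A, F}: service cost 385
{D, F}: service cost 414
Among all 15 size-2 choices, {B, F} is lowest.

Choose B and F; total service cost 338.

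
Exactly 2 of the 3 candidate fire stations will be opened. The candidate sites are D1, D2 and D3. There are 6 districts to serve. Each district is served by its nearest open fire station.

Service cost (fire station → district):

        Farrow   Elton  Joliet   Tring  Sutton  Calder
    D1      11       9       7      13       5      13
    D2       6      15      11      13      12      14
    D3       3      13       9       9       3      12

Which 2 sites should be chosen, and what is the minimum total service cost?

Choose D1 and D3; total service cost 43.

With exactly 2 open, each district uses its cheapest among the chosen.
{D1, D3}: Farrow→D3 3, Elton→D1 9, Joliet→D1 7, Tring→D3 9, Sutton→D3 3, Calder→D3 12. Service cost 43.
{D2, D3}: service cost 49
{D1, D2}: service cost 53
Among all 3 size-2 choices, {D1, D3} is lowest.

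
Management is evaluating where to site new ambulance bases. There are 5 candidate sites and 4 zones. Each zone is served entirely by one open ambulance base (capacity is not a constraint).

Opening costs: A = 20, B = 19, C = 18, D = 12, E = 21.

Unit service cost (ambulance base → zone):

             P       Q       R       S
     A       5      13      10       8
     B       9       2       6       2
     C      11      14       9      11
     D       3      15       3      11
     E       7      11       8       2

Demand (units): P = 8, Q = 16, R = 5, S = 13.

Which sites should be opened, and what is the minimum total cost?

Open B and D; minimum total cost 128.

For any fixed open set, each zone goes to its cheapest open site; total = fixed + service.
{B, D}: P→D 3·8=24, Q→B 2·16=32, R→D 3·5=15, S→B 2·13=26. Service 97; fixed 31; total 128.
{B, C, D}: P→D 3·8=24, Q→B 2·16=32, R→D 3·5=15, S→B 2·13=26. Service 97; fixed 49; total 146.
{A, B, D}: P→D 3·8=24, Q→B 2·16=32, R→D 3·5=15, S→B 2·13=26. Service 97; fixed 51; total 148.
{A, B, C, D, E}: P→D 3·8=24, Q→B 2·16=32, R→D 3·5=15, S→B 2·13=26. Service 97; fixed 90; total 187.
No other subset beats 128.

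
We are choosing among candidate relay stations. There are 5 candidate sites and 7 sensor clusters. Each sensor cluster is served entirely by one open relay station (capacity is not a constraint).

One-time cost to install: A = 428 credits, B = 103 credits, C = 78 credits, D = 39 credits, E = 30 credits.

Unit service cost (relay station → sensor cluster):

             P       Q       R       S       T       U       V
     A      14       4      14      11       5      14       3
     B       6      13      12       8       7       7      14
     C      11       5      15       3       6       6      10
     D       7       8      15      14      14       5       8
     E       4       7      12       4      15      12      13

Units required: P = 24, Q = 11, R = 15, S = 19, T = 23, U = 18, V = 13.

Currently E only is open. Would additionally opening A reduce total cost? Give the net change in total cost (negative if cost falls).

No — net change +35 (cost rises by 35).

Current service cost with {E}: 1159.
Adding A: each sensor cluster re-picks its cheapest; new service cost 766, saving 393.
Extra fixed cost: 428. Net change = 428 − 393 = 35.
(Totals: 1189 → 1224.)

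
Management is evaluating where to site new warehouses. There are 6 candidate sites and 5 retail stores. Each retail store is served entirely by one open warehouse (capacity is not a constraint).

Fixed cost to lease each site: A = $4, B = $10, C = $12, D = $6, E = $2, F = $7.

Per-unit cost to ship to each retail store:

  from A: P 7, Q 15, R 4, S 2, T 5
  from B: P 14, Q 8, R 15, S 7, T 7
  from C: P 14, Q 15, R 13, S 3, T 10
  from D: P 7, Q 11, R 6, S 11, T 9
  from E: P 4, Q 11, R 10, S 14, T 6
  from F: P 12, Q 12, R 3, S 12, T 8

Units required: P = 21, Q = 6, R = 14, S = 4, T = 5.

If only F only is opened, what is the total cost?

Total cost: 461

Each retail store is assigned to its cheapest site among the open ones.
{F}: P→F 12·21=252, Q→F 12·6=72, R→F 3·14=42, S→F 12·4=48, T→F 8·5=40. Service 454; fixed 7; total 461.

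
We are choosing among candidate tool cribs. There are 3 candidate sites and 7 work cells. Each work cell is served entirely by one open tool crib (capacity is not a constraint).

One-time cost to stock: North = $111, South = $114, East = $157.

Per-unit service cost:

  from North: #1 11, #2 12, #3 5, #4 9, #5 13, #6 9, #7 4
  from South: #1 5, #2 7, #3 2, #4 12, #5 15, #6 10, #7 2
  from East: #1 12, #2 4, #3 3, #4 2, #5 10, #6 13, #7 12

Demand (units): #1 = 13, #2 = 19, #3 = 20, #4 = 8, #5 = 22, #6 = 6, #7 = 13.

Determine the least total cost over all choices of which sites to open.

Minimum total cost: 774

For any fixed open set, each work cell goes to its cheapest open site; total = fixed + service.
{South, East}: #1→South 5·13=65, #2→East 4·19=76, #3→South 2·20=40, #4→East 2·8=16, #5→East 10·22=220, #6→South 10·6=60, #7→South 2·13=26. Service 503; fixed 271; total 774.
{South}: service 750 + fixed 114 = 864
{North, South, East}: service 497 + fixed 382 = 879
{North}: #1→North 11·13=143, #2→North 12·19=228, #3→North 5·20=100, #4→North 9·8=72, #5→North 13·22=286, #6→North 9·6=54, #7→North 4·13=52. Service 935; fixed 111; total 1046.
No other subset beats 774.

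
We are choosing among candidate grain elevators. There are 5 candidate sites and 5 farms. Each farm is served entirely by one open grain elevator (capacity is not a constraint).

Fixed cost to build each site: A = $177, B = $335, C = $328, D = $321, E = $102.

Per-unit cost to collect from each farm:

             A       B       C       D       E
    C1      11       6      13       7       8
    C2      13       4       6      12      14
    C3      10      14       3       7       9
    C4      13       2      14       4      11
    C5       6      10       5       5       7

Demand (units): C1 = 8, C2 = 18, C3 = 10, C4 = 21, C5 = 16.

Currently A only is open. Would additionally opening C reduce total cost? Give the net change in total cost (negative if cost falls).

No — net change +116 (cost rises by 116).

Current service cost with {A}: 791.
Adding C: each farm re-picks its cheapest; new service cost 579, saving 212.
Extra fixed cost: 328. Net change = 328 − 212 = 116.
(Totals: 968 → 1084.)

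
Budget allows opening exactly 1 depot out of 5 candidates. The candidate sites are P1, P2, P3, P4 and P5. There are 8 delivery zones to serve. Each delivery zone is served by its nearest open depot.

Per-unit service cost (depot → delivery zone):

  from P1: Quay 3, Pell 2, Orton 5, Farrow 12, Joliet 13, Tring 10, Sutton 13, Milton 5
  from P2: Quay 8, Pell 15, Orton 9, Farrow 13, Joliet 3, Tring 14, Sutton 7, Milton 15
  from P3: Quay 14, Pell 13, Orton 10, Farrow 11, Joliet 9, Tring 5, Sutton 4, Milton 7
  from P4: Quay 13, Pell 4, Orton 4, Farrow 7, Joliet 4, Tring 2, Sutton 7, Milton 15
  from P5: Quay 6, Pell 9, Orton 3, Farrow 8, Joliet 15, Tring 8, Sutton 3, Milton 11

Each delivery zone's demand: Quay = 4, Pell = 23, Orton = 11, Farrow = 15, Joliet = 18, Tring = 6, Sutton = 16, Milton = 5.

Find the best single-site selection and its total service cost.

Choose P4 only; total service cost 564.

With exactly 1 open, each delivery zone uses its cheapest among the chosen.
{P4}: Quay→P4 13·4=52, Pell→P4 4·23=92, Orton→P4 4·11=44, Farrow→P4 7·15=105, Joliet→P4 4·18=72, Tring→P4 2·6=12, Sutton→P4 7·16=112, Milton→P4 15·5=75. Service cost 564.
{P5}: service cost 805
{P1}: service cost 820
Among all 5 size-1 choices, {P4} is lowest.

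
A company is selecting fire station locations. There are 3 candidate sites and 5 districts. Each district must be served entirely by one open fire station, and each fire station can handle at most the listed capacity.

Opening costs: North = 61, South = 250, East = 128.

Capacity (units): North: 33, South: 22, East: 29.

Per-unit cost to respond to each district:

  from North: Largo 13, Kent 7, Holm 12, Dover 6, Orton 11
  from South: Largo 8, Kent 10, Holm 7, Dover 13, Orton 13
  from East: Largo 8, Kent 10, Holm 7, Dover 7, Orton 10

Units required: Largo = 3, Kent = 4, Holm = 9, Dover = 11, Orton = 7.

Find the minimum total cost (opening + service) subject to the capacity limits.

Open {North, East}: Largo→East 8·3=24, Kent→North 7·4=28, Holm→East 7·9=63, Dover→North 6·11=66, Orton→East 10·7=70.
Loads: North carries 15/33, East carries 19/29. Service 251; fixed 189; total 440.
Next best feasible plan costs 447.

Minimum total cost: 440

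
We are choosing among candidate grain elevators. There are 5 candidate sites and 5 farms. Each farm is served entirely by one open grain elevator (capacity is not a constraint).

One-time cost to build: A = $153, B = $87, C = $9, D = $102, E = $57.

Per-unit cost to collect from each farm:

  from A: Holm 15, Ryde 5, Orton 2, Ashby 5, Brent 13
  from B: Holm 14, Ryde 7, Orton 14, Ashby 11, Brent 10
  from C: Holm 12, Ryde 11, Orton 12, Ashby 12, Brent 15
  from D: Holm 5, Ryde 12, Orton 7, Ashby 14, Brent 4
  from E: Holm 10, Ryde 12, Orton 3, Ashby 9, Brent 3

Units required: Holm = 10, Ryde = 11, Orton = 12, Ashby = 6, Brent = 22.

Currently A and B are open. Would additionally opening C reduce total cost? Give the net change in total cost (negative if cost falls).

Yes — net change −11 (cost falls by 11).

Current service cost with {A, B}: 469.
Adding C: each farm re-picks its cheapest; new service cost 449, saving 20.
Extra fixed cost: 9. Net change = 9 − 20 = -11.
(Totals: 709 → 698.)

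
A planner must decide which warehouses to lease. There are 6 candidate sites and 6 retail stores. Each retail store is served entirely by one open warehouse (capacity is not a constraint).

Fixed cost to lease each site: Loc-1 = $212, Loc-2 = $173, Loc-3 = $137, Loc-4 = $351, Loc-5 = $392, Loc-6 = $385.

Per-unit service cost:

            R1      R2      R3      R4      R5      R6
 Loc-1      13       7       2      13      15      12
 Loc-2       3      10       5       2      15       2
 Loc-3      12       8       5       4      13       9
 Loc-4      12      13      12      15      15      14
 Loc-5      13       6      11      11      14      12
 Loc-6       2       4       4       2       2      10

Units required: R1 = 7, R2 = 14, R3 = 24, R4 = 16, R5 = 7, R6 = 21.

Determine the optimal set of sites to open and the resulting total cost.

For any fixed open set, each retail store goes to its cheapest open site; total = fixed + service.
{Loc-2}: R1→Loc-2 3·7=21, R2→Loc-2 10·14=140, R3→Loc-2 5·24=120, R4→Loc-2 2·16=32, R5→Loc-2 15·7=105, R6→Loc-2 2·21=42. Service 460; fixed 173; total 633.
{Loc-2, Loc-3}: service 418 + fixed 310 = 728
{Loc-1, Loc-2}: R1→Loc-2 3·7=21, R2→Loc-1 7·14=98, R3→Loc-1 2·24=48, R4→Loc-2 2·16=32, R5→Loc-1 15·7=105, R6→Loc-2 2·21=42. Service 346; fixed 385; total 731.
{Loc-1, Loc-2, Loc-3, Loc-4, Loc-5, Loc-6}: service 206 + fixed 1650 = 1856
No other subset beats 633.

Open Loc-2 only; minimum total cost 633.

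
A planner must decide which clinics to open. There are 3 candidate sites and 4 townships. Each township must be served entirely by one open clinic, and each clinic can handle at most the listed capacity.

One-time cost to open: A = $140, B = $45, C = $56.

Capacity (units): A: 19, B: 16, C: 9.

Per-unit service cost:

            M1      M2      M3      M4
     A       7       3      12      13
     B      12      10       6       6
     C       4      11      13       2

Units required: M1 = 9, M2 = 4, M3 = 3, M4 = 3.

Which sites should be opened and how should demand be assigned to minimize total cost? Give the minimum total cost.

Minimum total cost: 213

Open {B, C}: M1→C 4·9=36, M2→B 10·4=40, M3→B 6·3=18, M4→B 6·3=18.
Loads: B carries 10/16, C carries 9/9. Service 112; fixed 101; total 213.
Next best feasible plan costs 273.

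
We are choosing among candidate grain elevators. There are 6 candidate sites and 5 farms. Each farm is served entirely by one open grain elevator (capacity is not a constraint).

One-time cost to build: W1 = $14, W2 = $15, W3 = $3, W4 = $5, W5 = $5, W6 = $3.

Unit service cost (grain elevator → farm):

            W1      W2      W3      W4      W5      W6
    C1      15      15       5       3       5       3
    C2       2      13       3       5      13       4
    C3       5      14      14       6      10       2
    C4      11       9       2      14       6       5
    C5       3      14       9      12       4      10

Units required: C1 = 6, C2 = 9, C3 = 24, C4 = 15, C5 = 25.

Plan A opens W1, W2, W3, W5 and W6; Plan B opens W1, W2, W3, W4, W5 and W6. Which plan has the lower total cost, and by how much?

Plan A: {W1, W2, W3, W5, W6}: C1→W6 3·6=18, C2→W1 2·9=18, C3→W6 2·24=48, C4→W3 2·15=30, C5→W1 3·25=75. Service 189; fixed 40; total 229.
Plan B: {W1, W2, W3, W4, W5, W6}: C1→W4 3·6=18, C2→W1 2·9=18, C3→W6 2·24=48, C4→W3 2·15=30, C5→W1 3·25=75. Service 189; fixed 45; total 234.
Difference: |229 − 234| = 5.

Plan A is cheaper by 5.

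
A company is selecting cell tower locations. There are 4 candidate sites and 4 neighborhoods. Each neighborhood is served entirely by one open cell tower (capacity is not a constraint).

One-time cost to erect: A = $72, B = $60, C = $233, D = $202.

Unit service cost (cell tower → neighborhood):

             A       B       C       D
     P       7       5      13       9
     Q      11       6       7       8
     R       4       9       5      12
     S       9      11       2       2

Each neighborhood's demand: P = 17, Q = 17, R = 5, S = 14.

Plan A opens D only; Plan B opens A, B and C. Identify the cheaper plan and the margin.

Plan A: {D}: P→D 9·17=153, Q→D 8·17=136, R→D 12·5=60, S→D 2·14=28. Service 377; fixed 202; total 579.
Plan B: {A, B, C}: P→B 5·17=85, Q→B 6·17=102, R→A 4·5=20, S→C 2·14=28. Service 235; fixed 365; total 600.
Difference: |579 − 600| = 21.

Plan A is cheaper by 21.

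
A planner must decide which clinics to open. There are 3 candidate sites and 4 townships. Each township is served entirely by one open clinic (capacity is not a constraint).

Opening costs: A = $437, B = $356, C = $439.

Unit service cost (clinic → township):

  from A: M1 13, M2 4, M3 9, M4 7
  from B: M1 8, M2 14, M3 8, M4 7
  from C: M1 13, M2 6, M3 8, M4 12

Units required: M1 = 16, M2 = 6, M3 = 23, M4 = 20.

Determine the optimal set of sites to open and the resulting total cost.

Open B only; minimum total cost 892.

For any fixed open set, each township goes to its cheapest open site; total = fixed + service.
{B}: M1→B 8·16=128, M2→B 14·6=84, M3→B 8·23=184, M4→B 7·20=140. Service 536; fixed 356; total 892.
{A}: service 579 + fixed 437 = 1016
{C}: service 668 + fixed 439 = 1107
{A, B, C}: service 476 + fixed 1232 = 1708
No other subset beats 892.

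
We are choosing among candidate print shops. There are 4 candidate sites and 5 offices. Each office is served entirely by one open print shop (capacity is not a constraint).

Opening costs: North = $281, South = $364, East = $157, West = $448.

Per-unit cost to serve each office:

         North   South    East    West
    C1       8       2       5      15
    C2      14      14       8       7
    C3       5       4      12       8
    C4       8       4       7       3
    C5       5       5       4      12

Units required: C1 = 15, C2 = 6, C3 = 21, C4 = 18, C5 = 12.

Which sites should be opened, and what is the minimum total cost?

For any fixed open set, each office goes to its cheapest open site; total = fixed + service.
{South}: C1→South 2·15=30, C2→South 14·6=84, C3→South 4·21=84, C4→South 4·18=72, C5→South 5·12=60. Service 330; fixed 364; total 694.
{East}: service 549 + fixed 157 = 706
{North}: C1→North 8·15=120, C2→North 14·6=84, C3→North 5·21=105, C4→North 8·18=144, C5→North 5·12=60. Service 513; fixed 281; total 794.
{North, South, East, West}: C1→South 2·15=30, C2→West 7·6=42, C3→South 4·21=84, C4→West 3·18=54, C5→East 4·12=48. Service 258; fixed 1250; total 1508.
No other subset beats 694.

Open South only; minimum total cost 694.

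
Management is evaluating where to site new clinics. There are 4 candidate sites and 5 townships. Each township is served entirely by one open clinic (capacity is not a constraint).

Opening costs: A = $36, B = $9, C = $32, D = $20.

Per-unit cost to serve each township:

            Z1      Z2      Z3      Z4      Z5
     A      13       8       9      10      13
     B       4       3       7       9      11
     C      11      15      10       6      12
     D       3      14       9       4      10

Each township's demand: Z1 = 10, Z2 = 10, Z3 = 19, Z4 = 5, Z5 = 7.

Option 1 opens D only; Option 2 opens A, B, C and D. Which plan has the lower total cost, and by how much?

Option 2 is cheaper by 71.

Option 1: {D}: Z1→D 3·10=30, Z2→D 14·10=140, Z3→D 9·19=171, Z4→D 4·5=20, Z5→D 10·7=70. Service 431; fixed 20; total 451.
Option 2: {A, B, C, D}: Z1→D 3·10=30, Z2→B 3·10=30, Z3→B 7·19=133, Z4→D 4·5=20, Z5→D 10·7=70. Service 283; fixed 97; total 380.
Difference: |451 − 380| = 71.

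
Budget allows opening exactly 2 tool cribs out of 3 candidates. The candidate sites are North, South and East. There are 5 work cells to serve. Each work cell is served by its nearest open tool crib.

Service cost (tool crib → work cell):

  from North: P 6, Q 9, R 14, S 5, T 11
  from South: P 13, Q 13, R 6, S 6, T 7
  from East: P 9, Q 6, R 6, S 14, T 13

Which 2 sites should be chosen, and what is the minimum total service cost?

With exactly 2 open, each work cell uses its cheapest among the chosen.
{North, South}: P→North 6, Q→North 9, R→South 6, S→North 5, T→South 7. Service cost 33.
{North, East}: service cost 34
{South, East}: service cost 34
Among all 3 size-2 choices, {North, South} is lowest.

Choose North and South; total service cost 33.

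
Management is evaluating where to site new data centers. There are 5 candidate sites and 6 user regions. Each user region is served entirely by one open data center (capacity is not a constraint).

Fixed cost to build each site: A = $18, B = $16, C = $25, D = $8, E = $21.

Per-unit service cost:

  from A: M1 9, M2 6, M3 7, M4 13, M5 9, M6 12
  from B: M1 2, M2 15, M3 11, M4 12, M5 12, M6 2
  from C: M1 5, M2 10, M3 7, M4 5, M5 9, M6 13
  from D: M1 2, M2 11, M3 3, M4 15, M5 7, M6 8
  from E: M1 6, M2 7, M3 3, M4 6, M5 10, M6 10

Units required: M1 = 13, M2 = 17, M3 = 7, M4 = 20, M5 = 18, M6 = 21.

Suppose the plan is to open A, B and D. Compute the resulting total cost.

Each user region is assigned to its cheapest site among the open ones.
{A, B, D}: M1→B 2·13=26, M2→A 6·17=102, M3→D 3·7=21, M4→B 12·20=240, M5→D 7·18=126, M6→B 2·21=42. Service 557; fixed 42; total 599.

Total cost: 599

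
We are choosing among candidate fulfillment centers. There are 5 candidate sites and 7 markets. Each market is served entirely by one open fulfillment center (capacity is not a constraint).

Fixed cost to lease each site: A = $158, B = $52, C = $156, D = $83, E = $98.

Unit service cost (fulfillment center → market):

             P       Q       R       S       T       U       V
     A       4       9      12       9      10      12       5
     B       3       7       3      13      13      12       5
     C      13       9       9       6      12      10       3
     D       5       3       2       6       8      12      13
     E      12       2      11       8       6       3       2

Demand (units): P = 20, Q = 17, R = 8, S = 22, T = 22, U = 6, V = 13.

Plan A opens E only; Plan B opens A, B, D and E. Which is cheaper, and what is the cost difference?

Plan A: {E}: P→E 12·20=240, Q→E 2·17=34, R→E 11·8=88, S→E 8·22=176, T→E 6·22=132, U→E 3·6=18, V→E 2·13=26. Service 714; fixed 98; total 812.
Plan B: {A, B, D, E}: P→B 3·20=60, Q→E 2·17=34, R→D 2·8=16, S→D 6·22=132, T→E 6·22=132, U→E 3·6=18, V→E 2·13=26. Service 418; fixed 391; total 809.
Difference: |812 − 809| = 3.

Plan B is cheaper by 3.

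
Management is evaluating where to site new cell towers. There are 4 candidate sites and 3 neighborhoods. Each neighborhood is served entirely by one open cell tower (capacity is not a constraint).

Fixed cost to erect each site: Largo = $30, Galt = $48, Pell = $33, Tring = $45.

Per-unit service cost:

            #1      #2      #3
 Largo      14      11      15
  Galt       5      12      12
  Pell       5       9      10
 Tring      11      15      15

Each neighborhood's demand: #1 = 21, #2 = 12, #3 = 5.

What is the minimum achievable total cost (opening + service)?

For any fixed open set, each neighborhood goes to its cheapest open site; total = fixed + service.
{Pell}: #1→Pell 5·21=105, #2→Pell 9·12=108, #3→Pell 10·5=50. Service 263; fixed 33; total 296.
{Largo, Pell}: #1→Pell 5·21=105, #2→Pell 9·12=108, #3→Pell 10·5=50. Service 263; fixed 63; total 326.
{Pell, Tring}: service 263 + fixed 78 = 341
{Largo, Galt, Pell, Tring}: #1→Galt 5·21=105, #2→Pell 9·12=108, #3→Pell 10·5=50. Service 263; fixed 156; total 419.
No other subset beats 296.

Minimum total cost: 296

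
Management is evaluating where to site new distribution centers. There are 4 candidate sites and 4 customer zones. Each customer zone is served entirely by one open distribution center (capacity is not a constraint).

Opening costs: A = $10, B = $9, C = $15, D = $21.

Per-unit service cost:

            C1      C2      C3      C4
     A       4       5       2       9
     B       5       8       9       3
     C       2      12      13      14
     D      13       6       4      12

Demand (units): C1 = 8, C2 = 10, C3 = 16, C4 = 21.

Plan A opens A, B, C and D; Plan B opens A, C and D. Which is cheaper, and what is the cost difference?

Plan A is cheaper by 117.

Plan A: {A, B, C, D}: C1→C 2·8=16, C2→A 5·10=50, C3→A 2·16=32, C4→B 3·21=63. Service 161; fixed 55; total 216.
Plan B: {A, C, D}: C1→C 2·8=16, C2→A 5·10=50, C3→A 2·16=32, C4→A 9·21=189. Service 287; fixed 46; total 333.
Difference: |216 − 333| = 117.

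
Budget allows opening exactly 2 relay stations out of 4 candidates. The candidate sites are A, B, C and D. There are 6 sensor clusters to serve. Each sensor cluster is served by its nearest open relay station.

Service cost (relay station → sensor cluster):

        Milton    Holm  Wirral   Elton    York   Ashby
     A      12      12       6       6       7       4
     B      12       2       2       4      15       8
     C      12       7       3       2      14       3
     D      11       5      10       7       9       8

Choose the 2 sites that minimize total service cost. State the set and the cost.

Choose A and B; total service cost 31.

With exactly 2 open, each sensor cluster uses its cheapest among the chosen.
{A, B}: Milton→A 12, Holm→B 2, Wirral→B 2, Elton→B 4, York→A 7, Ashby→A 4. Service cost 31.
{C, D}: service cost 33
{A, C}: service cost 34
Among all 6 size-2 choices, {A, B} is lowest.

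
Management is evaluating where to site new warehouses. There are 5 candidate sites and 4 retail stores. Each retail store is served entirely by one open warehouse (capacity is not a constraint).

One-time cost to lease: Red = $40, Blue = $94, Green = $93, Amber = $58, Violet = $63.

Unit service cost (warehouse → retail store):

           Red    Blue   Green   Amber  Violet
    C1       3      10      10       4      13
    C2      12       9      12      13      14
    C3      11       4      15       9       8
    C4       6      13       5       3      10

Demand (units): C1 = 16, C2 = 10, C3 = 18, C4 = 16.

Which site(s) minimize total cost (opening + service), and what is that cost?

Open Blue and Amber; minimum total cost 426.

For any fixed open set, each retail store goes to its cheapest open site; total = fixed + service.
{Blue, Amber}: C1→Amber 4·16=64, C2→Blue 9·10=90, C3→Blue 4·18=72, C4→Amber 3·16=48. Service 274; fixed 152; total 426.
{Red, Blue}: C1→Red 3·16=48, C2→Blue 9·10=90, C3→Blue 4·18=72, C4→Red 6·16=96. Service 306; fixed 134; total 440.
{Red, Blue, Amber}: service 258 + fixed 192 = 450
{Red, Blue, Green, Amber, Violet}: service 258 + fixed 348 = 606
No other subset beats 426.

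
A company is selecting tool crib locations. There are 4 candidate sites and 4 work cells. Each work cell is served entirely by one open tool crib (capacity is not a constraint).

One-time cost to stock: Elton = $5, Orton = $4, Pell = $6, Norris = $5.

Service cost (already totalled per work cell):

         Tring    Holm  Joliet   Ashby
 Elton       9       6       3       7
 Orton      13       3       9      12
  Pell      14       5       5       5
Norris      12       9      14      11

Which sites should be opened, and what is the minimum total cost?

Open Elton only; minimum total cost 30.

For any fixed open set, each work cell goes to its cheapest open site; total = fixed + service.
{Elton}: Tring→Elton 9, Holm→Elton 6, Joliet→Elton 3, Ashby→Elton 7. Service 25; fixed 5; total 30.
{Elton, Orton}: Tring→Elton 9, Holm→Orton 3, Joliet→Elton 3, Ashby→Elton 7. Service 22; fixed 9; total 31.
{Elton, Pell}: service 22 + fixed 11 = 33
{Elton, Orton, Pell, Norris}: Tring→Elton 9, Holm→Orton 3, Joliet→Elton 3, Ashby→Pell 5. Service 20; fixed 20; total 40.
No other subset beats 30.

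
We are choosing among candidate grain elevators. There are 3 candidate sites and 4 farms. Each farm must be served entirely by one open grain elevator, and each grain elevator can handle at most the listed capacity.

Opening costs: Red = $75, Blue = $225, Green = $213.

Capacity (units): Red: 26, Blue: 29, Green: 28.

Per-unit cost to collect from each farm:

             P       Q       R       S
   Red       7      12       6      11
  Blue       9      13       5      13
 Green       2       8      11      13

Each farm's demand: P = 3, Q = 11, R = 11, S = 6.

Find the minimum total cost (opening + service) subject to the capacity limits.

Open {Red, Green}: P→Green 2·3=6, Q→Green 8·11=88, R→Red 6·11=66, S→Red 11·6=66.
Loads: Red carries 17/26, Green carries 14/28. Service 226; fixed 288; total 514.
Next best feasible plan costs 526.

Minimum total cost: 514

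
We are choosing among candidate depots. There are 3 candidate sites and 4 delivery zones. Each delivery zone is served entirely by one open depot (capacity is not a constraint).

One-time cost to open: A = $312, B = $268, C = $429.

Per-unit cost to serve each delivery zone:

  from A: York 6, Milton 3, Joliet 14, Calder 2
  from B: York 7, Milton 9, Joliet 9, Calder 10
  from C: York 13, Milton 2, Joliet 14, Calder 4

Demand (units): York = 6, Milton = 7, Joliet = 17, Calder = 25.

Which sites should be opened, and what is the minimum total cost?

For any fixed open set, each delivery zone goes to its cheapest open site; total = fixed + service.
{A}: York→A 6·6=36, Milton→A 3·7=21, Joliet→A 14·17=238, Calder→A 2·25=50. Service 345; fixed 312; total 657.
{B}: York→B 7·6=42, Milton→B 9·7=63, Joliet→B 9·17=153, Calder→B 10·25=250. Service 508; fixed 268; total 776.
{A, B}: York→A 6·6=36, Milton→A 3·7=21, Joliet→B 9·17=153, Calder→A 2·25=50. Service 260; fixed 580; total 840.
{A, B, C}: service 253 + fixed 1009 = 1262
No other subset beats 657.

Open A only; minimum total cost 657.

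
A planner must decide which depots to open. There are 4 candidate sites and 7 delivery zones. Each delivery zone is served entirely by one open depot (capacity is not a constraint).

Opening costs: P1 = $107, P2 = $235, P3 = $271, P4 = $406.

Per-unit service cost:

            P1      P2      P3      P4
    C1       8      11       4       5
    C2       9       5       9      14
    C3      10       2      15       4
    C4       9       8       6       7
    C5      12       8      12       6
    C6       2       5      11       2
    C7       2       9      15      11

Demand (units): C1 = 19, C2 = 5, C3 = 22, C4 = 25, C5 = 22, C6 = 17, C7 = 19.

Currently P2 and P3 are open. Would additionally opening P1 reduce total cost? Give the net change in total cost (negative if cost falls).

Yes — net change −77 (cost falls by 77).

Current service cost with {P2, P3}: 727.
Adding P1: each delivery zone re-picks its cheapest; new service cost 543, saving 184.
Extra fixed cost: 107. Net change = 107 − 184 = -77.
(Totals: 1233 → 1156.)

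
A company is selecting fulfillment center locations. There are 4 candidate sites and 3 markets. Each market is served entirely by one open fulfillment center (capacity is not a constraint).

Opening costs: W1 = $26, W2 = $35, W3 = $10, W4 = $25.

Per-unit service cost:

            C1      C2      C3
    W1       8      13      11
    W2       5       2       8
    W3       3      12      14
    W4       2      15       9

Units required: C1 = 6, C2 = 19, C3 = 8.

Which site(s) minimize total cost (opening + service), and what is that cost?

For any fixed open set, each market goes to its cheapest open site; total = fixed + service.
{W2, W3}: C1→W3 3·6=18, C2→W2 2·19=38, C3→W2 8·8=64. Service 120; fixed 45; total 165.
{W2}: service 132 + fixed 35 = 167
{W2, W4}: C1→W4 2·6=12, C2→W2 2·19=38, C3→W2 8·8=64. Service 114; fixed 60; total 174.
{W1, W2, W3, W4}: C1→W4 2·6=12, C2→W2 2·19=38, C3→W2 8·8=64. Service 114; fixed 96; total 210.
(All 15 nonempty subsets were checked; W2 and W3 is lowest.)

Open W2 and W3; minimum total cost 165.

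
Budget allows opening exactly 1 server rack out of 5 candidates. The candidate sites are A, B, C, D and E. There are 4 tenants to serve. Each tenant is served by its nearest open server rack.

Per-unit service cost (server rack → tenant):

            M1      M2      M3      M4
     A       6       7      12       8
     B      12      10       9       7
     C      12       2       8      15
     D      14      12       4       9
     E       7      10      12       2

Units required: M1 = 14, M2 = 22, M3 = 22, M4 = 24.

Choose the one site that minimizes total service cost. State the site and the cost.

Choose E only; total service cost 630.

With exactly 1 open, each tenant uses its cheapest among the chosen.
{E}: M1→E 7·14=98, M2→E 10·22=220, M3→E 12·22=264, M4→E 2·24=48. Service cost 630.
{A}: service cost 694
{C}: service cost 748
Among all 5 size-1 choices, {E} is lowest.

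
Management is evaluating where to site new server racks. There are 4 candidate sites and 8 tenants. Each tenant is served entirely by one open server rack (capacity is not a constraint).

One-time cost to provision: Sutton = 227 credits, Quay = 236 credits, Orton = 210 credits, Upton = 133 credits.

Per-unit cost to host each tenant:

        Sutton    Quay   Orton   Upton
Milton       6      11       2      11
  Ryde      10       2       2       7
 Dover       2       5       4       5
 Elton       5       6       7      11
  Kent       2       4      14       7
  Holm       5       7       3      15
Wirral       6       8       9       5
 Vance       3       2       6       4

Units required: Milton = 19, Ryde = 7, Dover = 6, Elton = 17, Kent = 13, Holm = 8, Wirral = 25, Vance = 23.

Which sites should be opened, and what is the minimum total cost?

Open Sutton only; minimum total cost 793.

For any fixed open set, each tenant goes to its cheapest open site; total = fixed + service.
{Sutton}: Milton→Sutton 6·19=114, Ryde→Sutton 10·7=70, Dover→Sutton 2·6=12, Elton→Sutton 5·17=85, Kent→Sutton 2·13=26, Holm→Sutton 5·8=40, Wirral→Sutton 6·25=150, Vance→Sutton 3·23=69. Service 566; fixed 227; total 793.
{Sutton, Orton}: service 418 + fixed 437 = 855
{Orton, Upton}: service 527 + fixed 343 = 870
{Sutton, Quay, Orton, Upton}: Milton→Orton 2·19=38, Ryde→Quay 2·7=14, Dover→Sutton 2·6=12, Elton→Sutton 5·17=85, Kent→Sutton 2·13=26, Holm→Orton 3·8=24, Wirral→Upton 5·25=125, Vance→Quay 2·23=46. Service 370; fixed 806; total 1176.
No other subset beats 793.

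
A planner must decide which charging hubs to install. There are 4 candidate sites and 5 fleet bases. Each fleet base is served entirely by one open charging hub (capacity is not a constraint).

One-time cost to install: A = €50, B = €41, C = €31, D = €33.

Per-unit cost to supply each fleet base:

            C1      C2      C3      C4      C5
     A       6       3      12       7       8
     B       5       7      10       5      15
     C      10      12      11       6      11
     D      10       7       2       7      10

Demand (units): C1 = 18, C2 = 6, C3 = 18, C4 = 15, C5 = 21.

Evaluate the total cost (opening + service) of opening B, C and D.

Each fleet base is assigned to its cheapest site among the open ones.
{B, C, D}: C1→B 5·18=90, C2→B 7·6=42, C3→D 2·18=36, C4→B 5·15=75, C5→D 10·21=210. Service 453; fixed 105; total 558.

Total cost: 558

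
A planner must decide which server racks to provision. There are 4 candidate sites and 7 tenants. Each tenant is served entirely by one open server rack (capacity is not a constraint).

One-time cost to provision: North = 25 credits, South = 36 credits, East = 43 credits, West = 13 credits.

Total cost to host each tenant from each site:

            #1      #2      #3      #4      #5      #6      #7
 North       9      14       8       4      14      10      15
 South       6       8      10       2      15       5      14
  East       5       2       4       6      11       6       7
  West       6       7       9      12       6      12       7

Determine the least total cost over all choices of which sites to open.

Minimum total cost: 72

For any fixed open set, each tenant goes to its cheapest open site; total = fixed + service.
{West}: #1→West 6, #2→West 7, #3→West 9, #4→West 12, #5→West 6, #6→West 12, #7→West 7. Service 59; fixed 13; total 72.
{East}: #1→East 5, #2→East 2, #3→East 4, #4→East 6, #5→East 11, #6→East 6, #7→East 7. Service 41; fixed 43; total 84.
{North, West}: service 48 + fixed 38 = 86
{North, South, East, West}: service 31 + fixed 117 = 148
No other subset beats 72.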